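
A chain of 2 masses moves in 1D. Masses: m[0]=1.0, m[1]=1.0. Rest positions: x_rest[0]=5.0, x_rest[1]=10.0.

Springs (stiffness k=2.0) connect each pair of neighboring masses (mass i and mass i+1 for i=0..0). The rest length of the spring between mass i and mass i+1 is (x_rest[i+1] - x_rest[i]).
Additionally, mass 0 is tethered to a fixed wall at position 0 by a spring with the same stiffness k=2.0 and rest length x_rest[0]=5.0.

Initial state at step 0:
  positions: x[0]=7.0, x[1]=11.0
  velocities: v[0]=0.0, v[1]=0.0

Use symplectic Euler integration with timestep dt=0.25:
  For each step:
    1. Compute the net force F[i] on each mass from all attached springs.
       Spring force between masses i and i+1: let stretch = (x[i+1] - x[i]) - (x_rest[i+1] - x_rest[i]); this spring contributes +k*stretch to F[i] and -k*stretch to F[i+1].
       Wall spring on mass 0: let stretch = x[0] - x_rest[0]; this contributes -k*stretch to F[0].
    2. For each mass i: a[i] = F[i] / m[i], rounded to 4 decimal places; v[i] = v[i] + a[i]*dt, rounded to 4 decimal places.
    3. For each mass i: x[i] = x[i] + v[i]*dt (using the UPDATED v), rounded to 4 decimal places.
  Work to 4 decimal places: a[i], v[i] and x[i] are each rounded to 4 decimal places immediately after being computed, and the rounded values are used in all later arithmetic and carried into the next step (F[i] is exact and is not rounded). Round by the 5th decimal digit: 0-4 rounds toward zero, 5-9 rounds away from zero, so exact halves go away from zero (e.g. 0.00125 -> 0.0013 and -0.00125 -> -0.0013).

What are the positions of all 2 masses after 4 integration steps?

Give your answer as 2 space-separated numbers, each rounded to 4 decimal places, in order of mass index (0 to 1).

Step 0: x=[7.0000 11.0000] v=[0.0000 0.0000]
Step 1: x=[6.6250 11.1250] v=[-1.5000 0.5000]
Step 2: x=[5.9844 11.3125] v=[-2.5625 0.7500]
Step 3: x=[5.2617 11.4590] v=[-2.8907 0.5860]
Step 4: x=[4.6560 11.4558] v=[-2.4229 -0.0127]

Answer: 4.6560 11.4558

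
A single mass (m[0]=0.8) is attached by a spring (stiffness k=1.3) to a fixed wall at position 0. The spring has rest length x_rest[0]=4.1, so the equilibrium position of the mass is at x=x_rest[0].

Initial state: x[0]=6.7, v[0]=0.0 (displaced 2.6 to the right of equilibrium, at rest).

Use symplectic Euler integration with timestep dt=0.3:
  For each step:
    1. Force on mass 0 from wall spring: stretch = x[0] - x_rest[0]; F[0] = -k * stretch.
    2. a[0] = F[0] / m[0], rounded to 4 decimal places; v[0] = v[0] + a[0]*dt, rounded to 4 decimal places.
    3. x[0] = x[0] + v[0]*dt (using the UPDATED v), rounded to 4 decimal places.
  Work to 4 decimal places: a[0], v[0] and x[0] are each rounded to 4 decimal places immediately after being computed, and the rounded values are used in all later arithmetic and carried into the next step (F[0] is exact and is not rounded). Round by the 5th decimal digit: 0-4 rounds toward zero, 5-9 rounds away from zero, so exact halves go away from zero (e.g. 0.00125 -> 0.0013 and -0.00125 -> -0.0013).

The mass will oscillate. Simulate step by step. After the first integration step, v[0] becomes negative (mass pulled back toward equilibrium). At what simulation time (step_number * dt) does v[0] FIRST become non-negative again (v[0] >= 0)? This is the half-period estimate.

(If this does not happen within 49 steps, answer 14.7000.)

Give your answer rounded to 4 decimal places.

Answer: 2.7000

Derivation:
Step 0: x=[6.7000] v=[0.0000]
Step 1: x=[6.3198] v=[-1.2675]
Step 2: x=[5.6149] v=[-2.3497]
Step 3: x=[4.6884] v=[-3.0882]
Step 4: x=[3.6759] v=[-3.3751]
Step 5: x=[2.7254] v=[-3.1683]
Step 6: x=[1.9759] v=[-2.4982]
Step 7: x=[1.5371] v=[-1.4627]
Step 8: x=[1.4731] v=[-0.2133]
Step 9: x=[1.7933] v=[1.0673]
First v>=0 after going negative at step 9, time=2.7000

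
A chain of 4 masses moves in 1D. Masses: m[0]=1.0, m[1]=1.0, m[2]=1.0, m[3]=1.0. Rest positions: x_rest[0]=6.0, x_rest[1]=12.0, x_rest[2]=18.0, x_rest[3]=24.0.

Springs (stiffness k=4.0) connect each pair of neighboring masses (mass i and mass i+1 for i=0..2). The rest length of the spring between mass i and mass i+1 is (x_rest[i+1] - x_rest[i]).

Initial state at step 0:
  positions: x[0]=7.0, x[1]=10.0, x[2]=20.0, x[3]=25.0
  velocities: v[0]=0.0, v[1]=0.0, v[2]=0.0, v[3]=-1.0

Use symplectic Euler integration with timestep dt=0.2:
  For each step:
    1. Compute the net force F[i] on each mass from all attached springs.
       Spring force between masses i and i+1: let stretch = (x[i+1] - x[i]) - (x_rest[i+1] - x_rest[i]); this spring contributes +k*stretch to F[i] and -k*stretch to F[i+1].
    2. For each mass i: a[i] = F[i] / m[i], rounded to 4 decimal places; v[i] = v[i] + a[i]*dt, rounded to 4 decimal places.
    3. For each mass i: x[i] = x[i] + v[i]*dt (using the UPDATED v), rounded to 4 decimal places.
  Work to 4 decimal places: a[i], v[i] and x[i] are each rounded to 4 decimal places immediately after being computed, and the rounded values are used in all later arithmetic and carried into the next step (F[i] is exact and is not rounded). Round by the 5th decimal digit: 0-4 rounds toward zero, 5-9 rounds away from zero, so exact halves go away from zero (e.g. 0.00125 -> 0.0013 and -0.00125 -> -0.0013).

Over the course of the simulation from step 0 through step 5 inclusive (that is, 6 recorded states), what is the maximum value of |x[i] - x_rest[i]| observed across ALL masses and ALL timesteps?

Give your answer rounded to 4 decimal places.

Answer: 2.6325

Derivation:
Step 0: x=[7.0000 10.0000 20.0000 25.0000] v=[0.0000 0.0000 0.0000 -1.0000]
Step 1: x=[6.5200 11.1200 19.2000 24.9600] v=[-2.4000 5.6000 -4.0000 -0.2000]
Step 2: x=[5.8160 12.7968 18.0288 24.9584] v=[-3.5200 8.3840 -5.8560 -0.0080]
Step 3: x=[5.2689 14.1938 17.1292 24.8081] v=[-2.7354 6.9850 -4.4979 -0.7517]
Step 4: x=[5.1898 14.6325 16.9886 24.3891] v=[-0.3955 2.1934 -0.7031 -2.0948]
Step 5: x=[5.6615 13.9373 17.6551 23.7461] v=[2.3587 -3.4759 3.3324 -3.2152]
Max displacement = 2.6325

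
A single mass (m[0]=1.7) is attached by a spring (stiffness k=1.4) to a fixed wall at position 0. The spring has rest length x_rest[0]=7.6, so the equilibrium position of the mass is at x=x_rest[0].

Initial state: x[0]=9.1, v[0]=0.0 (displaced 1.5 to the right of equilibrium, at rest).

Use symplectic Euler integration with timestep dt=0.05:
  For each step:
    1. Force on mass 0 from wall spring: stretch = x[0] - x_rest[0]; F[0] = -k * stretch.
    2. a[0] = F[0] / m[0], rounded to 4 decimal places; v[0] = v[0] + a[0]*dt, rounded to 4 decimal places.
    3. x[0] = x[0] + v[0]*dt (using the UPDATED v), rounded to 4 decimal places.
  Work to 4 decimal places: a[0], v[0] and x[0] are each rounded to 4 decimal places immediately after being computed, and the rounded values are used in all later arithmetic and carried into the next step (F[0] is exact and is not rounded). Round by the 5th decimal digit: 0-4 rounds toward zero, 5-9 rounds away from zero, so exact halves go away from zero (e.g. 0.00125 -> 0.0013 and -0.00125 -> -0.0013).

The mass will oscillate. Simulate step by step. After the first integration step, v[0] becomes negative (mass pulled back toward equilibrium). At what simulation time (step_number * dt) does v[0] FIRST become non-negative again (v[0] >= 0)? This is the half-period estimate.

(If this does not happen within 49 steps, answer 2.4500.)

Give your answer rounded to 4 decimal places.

Answer: 2.4500

Derivation:
Step 0: x=[9.1000] v=[0.0000]
Step 1: x=[9.0969] v=[-0.0618]
Step 2: x=[9.0907] v=[-0.1234]
Step 3: x=[9.0815] v=[-0.1848]
Step 4: x=[9.0692] v=[-0.2458]
Step 5: x=[9.0539] v=[-0.3063]
Step 6: x=[9.0356] v=[-0.3662]
Step 7: x=[9.0143] v=[-0.4253]
Step 8: x=[8.9901] v=[-0.4835]
Step 9: x=[8.9631] v=[-0.5407]
Step 10: x=[8.9333] v=[-0.5968]
Step 11: x=[8.9007] v=[-0.6517]
Step 12: x=[8.8654] v=[-0.7053]
Step 13: x=[8.8275] v=[-0.7574]
Step 14: x=[8.7871] v=[-0.8079]
Step 15: x=[8.7443] v=[-0.8568]
Step 16: x=[8.6991] v=[-0.9039]
Step 17: x=[8.6516] v=[-0.9492]
Step 18: x=[8.6020] v=[-0.9925]
Step 19: x=[8.5503] v=[-1.0338]
Step 20: x=[8.4967] v=[-1.0729]
Step 21: x=[8.4412] v=[-1.1098]
Step 22: x=[8.3840] v=[-1.1444]
Step 23: x=[8.3252] v=[-1.1767]
Step 24: x=[8.2649] v=[-1.2066]
Step 25: x=[8.2032] v=[-1.2340]
Step 26: x=[8.1403] v=[-1.2588]
Step 27: x=[8.0762] v=[-1.2811]
Step 28: x=[8.0112] v=[-1.3007]
Step 29: x=[7.9453] v=[-1.3176]
Step 30: x=[7.8787] v=[-1.3318]
Step 31: x=[7.8115] v=[-1.3433]
Step 32: x=[7.7439] v=[-1.3520]
Step 33: x=[7.6760] v=[-1.3579]
Step 34: x=[7.6080] v=[-1.3610]
Step 35: x=[7.5399] v=[-1.3613]
Step 36: x=[7.4720] v=[-1.3588]
Step 37: x=[7.4043] v=[-1.3535]
Step 38: x=[7.3370] v=[-1.3454]
Step 39: x=[7.2703] v=[-1.3346]
Step 40: x=[7.2043] v=[-1.3210]
Step 41: x=[7.1391] v=[-1.3047]
Step 42: x=[7.0748] v=[-1.2857]
Step 43: x=[7.0116] v=[-1.2641]
Step 44: x=[6.9496] v=[-1.2399]
Step 45: x=[6.8889] v=[-1.2131]
Step 46: x=[6.8297] v=[-1.1838]
Step 47: x=[6.7721] v=[-1.1521]
Step 48: x=[6.7162] v=[-1.1180]
Step 49: x=[6.6621] v=[-1.0816]
v[0] did not become non-negative within 49 steps; using fallback time=2.4500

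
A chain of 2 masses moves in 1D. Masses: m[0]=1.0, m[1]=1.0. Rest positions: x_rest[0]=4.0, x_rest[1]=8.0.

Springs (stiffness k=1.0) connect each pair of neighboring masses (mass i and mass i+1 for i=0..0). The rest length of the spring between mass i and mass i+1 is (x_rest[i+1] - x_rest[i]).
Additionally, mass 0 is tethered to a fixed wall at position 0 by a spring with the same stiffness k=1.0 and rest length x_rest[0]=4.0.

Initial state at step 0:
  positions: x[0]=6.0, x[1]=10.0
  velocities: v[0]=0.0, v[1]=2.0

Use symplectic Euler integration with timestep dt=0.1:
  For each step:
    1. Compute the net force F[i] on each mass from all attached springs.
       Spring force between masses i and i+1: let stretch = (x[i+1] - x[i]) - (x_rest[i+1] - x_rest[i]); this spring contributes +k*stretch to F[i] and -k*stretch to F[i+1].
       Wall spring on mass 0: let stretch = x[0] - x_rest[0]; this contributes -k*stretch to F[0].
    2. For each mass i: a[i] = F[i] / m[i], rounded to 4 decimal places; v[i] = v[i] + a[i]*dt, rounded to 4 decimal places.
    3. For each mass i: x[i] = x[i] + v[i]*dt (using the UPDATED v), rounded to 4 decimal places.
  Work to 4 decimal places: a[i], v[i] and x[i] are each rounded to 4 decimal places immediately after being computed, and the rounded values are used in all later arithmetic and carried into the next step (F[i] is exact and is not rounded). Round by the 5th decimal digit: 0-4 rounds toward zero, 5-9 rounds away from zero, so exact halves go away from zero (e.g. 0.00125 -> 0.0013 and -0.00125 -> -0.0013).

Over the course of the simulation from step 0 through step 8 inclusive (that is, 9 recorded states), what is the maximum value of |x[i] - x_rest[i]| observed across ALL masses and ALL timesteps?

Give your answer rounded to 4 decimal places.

Answer: 3.4025

Derivation:
Step 0: x=[6.0000 10.0000] v=[0.0000 2.0000]
Step 1: x=[5.9800 10.2000] v=[-0.2000 2.0000]
Step 2: x=[5.9424 10.3978] v=[-0.3760 1.9780]
Step 3: x=[5.8899 10.5911] v=[-0.5247 1.9325]
Step 4: x=[5.8255 10.7773] v=[-0.6436 1.8624]
Step 5: x=[5.7524 10.9540] v=[-0.7310 1.7672]
Step 6: x=[5.6738 11.1187] v=[-0.7861 1.6470]
Step 7: x=[5.5929 11.2690] v=[-0.8090 1.5025]
Step 8: x=[5.5128 11.4025] v=[-0.8007 1.3349]
Max displacement = 3.4025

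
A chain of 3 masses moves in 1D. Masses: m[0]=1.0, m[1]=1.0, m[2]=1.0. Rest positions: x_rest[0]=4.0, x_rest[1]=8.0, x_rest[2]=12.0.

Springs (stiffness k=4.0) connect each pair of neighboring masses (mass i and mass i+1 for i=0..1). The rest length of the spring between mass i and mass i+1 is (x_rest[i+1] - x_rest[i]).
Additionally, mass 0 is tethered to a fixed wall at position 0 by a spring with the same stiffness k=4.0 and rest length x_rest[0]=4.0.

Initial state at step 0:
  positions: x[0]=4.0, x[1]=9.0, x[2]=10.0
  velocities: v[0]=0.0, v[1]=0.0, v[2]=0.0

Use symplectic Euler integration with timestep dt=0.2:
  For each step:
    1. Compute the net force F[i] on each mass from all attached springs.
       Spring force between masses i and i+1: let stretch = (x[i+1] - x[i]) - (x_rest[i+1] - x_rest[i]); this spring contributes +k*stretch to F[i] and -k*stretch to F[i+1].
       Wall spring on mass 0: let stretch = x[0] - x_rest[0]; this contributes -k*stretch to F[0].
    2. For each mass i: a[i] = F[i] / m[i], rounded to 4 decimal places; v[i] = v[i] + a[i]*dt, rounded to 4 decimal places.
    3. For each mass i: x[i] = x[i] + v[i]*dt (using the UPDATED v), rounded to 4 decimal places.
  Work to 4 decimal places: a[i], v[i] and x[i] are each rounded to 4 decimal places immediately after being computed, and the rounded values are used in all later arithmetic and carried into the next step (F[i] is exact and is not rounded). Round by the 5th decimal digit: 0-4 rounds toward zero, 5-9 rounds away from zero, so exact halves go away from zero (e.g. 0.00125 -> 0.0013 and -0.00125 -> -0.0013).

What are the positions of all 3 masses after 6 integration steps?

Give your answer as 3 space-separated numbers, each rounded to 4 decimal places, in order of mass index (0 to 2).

Answer: 2.6738 7.3718 12.6120

Derivation:
Step 0: x=[4.0000 9.0000 10.0000] v=[0.0000 0.0000 0.0000]
Step 1: x=[4.1600 8.3600 10.4800] v=[0.8000 -3.2000 2.4000]
Step 2: x=[4.3264 7.3872 11.2608] v=[0.8320 -4.8640 3.9040]
Step 3: x=[4.2903 6.5444 12.0618] v=[-0.1805 -4.2138 4.0051]
Step 4: x=[3.9284 6.2238 12.6200] v=[-1.8095 -1.6032 2.7912]
Step 5: x=[3.3052 6.5593 12.7948] v=[-3.1159 1.6774 0.8742]
Step 6: x=[2.6738 7.3718 12.6120] v=[-3.1568 4.0625 -0.9142]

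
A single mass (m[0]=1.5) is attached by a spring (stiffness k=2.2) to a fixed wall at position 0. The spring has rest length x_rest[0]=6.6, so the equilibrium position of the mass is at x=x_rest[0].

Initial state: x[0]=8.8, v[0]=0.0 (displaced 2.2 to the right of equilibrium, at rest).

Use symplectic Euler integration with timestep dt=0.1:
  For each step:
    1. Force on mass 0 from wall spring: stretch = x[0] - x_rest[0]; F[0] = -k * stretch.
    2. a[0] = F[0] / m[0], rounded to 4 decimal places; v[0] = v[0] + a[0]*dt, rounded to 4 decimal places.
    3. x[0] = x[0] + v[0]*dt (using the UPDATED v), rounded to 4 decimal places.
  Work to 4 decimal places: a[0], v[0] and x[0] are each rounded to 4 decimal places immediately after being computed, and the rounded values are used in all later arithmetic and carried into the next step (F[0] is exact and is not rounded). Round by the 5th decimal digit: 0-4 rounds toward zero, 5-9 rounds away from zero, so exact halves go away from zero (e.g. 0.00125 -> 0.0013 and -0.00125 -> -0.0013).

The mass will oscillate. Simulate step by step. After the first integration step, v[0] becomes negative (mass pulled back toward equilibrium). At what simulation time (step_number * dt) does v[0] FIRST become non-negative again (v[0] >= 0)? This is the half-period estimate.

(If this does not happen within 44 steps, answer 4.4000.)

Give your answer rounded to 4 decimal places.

Answer: 2.6000

Derivation:
Step 0: x=[8.8000] v=[0.0000]
Step 1: x=[8.7677] v=[-0.3227]
Step 2: x=[8.7036] v=[-0.6406]
Step 3: x=[8.6087] v=[-0.9491]
Step 4: x=[8.4843] v=[-1.2437]
Step 5: x=[8.3323] v=[-1.5201]
Step 6: x=[8.1549] v=[-1.7742]
Step 7: x=[7.9547] v=[-2.0023]
Step 8: x=[7.7346] v=[-2.2010]
Step 9: x=[7.4979] v=[-2.3674]
Step 10: x=[7.2480] v=[-2.4991]
Step 11: x=[6.9886] v=[-2.5941]
Step 12: x=[6.7235] v=[-2.6511]
Step 13: x=[6.4566] v=[-2.6692]
Step 14: x=[6.1918] v=[-2.6482]
Step 15: x=[5.9330] v=[-2.5883]
Step 16: x=[5.6840] v=[-2.4905]
Step 17: x=[5.4484] v=[-2.3562]
Step 18: x=[5.2297] v=[-2.1873]
Step 19: x=[5.0311] v=[-1.9863]
Step 20: x=[4.8555] v=[-1.7562]
Step 21: x=[4.7055] v=[-1.5003]
Step 22: x=[4.5833] v=[-1.2224]
Step 23: x=[4.4906] v=[-0.9266]
Step 24: x=[4.4289] v=[-0.6172]
Step 25: x=[4.3990] v=[-0.2988]
Step 26: x=[4.4014] v=[0.0240]
First v>=0 after going negative at step 26, time=2.6000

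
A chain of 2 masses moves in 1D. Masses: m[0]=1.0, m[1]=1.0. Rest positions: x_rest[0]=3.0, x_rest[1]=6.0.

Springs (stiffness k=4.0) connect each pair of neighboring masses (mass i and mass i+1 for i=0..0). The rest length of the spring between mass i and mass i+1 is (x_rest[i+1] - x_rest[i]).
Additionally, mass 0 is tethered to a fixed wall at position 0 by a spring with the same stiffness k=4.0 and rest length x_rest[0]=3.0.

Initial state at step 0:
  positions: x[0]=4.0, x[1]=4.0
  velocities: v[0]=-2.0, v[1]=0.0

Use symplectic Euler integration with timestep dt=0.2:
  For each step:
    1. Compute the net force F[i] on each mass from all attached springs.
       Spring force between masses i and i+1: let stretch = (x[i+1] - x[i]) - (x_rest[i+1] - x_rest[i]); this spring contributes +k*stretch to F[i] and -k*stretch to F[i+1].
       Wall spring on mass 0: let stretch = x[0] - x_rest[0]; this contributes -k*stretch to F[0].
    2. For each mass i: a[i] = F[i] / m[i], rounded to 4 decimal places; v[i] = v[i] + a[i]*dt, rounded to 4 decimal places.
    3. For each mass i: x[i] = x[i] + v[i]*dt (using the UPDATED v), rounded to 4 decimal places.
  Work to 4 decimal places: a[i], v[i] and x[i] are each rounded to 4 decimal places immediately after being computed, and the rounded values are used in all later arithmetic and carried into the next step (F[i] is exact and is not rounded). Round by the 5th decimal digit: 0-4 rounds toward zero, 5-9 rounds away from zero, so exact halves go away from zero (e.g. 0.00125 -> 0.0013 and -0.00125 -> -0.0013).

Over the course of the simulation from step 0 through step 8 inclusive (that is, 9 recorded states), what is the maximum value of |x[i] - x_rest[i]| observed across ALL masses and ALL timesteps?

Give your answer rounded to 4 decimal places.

Answer: 2.5636

Derivation:
Step 0: x=[4.0000 4.0000] v=[-2.0000 0.0000]
Step 1: x=[2.9600 4.4800] v=[-5.2000 2.4000]
Step 2: x=[1.6896 5.1968] v=[-6.3520 3.5840]
Step 3: x=[0.7100 5.8324] v=[-4.8979 3.1782]
Step 4: x=[0.4364 6.1285] v=[-1.3680 1.4803]
Step 5: x=[1.0037 5.9938] v=[2.8366 -0.6734]
Step 6: x=[2.2088 5.5407] v=[6.0257 -2.2655]
Step 7: x=[3.5936 5.0345] v=[6.9242 -2.5310]
Step 8: x=[4.6340 4.7778] v=[5.2020 -1.2837]
Max displacement = 2.5636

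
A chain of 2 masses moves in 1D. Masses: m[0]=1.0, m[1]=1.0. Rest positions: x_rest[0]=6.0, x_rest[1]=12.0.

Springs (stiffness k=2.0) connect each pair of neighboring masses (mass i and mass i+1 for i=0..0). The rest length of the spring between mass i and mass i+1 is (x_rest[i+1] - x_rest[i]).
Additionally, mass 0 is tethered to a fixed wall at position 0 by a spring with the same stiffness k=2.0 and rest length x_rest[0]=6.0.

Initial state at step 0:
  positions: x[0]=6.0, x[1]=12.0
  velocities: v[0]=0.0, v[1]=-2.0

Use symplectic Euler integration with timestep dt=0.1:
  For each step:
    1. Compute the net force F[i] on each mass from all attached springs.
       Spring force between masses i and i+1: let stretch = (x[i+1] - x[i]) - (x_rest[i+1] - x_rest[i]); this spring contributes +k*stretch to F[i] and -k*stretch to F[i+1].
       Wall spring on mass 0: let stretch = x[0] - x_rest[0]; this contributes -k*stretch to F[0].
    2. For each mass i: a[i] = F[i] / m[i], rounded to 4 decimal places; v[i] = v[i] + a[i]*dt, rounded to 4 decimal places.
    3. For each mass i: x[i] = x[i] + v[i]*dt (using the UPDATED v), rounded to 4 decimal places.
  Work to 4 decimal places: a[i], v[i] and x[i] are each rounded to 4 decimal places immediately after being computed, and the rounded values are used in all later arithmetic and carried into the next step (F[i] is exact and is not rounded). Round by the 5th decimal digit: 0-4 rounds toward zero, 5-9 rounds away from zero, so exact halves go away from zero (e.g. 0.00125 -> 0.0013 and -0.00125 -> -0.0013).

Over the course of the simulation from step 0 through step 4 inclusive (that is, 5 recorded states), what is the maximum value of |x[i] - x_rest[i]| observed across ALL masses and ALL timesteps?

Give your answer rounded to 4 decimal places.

Answer: 0.7610

Derivation:
Step 0: x=[6.0000 12.0000] v=[0.0000 -2.0000]
Step 1: x=[6.0000 11.8000] v=[0.0000 -2.0000]
Step 2: x=[5.9960 11.6040] v=[-0.0400 -1.9600]
Step 3: x=[5.9842 11.4158] v=[-0.1176 -1.8816]
Step 4: x=[5.9614 11.2390] v=[-0.2281 -1.7679]
Max displacement = 0.7610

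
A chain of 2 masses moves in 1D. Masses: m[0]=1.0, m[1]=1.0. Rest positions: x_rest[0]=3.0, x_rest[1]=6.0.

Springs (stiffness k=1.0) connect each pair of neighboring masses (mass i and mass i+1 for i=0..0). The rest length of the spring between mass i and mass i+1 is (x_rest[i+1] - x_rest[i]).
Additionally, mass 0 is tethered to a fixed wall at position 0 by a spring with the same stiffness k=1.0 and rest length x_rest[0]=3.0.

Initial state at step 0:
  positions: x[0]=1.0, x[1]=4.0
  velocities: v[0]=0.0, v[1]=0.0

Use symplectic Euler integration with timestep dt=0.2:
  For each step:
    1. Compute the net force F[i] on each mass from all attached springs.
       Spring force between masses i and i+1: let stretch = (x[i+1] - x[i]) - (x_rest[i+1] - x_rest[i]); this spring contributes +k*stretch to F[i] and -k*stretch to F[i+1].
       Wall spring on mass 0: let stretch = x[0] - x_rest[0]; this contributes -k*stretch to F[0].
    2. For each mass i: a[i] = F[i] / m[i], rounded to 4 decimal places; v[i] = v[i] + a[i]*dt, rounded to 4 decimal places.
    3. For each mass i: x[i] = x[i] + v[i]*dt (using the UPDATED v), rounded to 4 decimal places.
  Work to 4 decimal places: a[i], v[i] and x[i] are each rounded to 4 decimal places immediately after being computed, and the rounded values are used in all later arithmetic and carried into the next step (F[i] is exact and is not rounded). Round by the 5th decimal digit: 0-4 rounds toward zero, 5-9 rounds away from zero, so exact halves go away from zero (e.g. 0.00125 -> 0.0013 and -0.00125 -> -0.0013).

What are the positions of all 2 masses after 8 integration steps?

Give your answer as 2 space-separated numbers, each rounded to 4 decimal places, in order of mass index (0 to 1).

Step 0: x=[1.0000 4.0000] v=[0.0000 0.0000]
Step 1: x=[1.0800 4.0000] v=[0.4000 0.0000]
Step 2: x=[1.2336 4.0032] v=[0.7680 0.0160]
Step 3: x=[1.4486 4.0156] v=[1.0752 0.0621]
Step 4: x=[1.7084 4.0453] v=[1.2989 0.1487]
Step 5: x=[1.9933 4.1016] v=[1.4246 0.2813]
Step 6: x=[2.2828 4.1935] v=[1.4476 0.4596]
Step 7: x=[2.5574 4.3290] v=[1.3732 0.6775]
Step 8: x=[2.8006 4.5136] v=[1.2160 0.9232]

Answer: 2.8006 4.5136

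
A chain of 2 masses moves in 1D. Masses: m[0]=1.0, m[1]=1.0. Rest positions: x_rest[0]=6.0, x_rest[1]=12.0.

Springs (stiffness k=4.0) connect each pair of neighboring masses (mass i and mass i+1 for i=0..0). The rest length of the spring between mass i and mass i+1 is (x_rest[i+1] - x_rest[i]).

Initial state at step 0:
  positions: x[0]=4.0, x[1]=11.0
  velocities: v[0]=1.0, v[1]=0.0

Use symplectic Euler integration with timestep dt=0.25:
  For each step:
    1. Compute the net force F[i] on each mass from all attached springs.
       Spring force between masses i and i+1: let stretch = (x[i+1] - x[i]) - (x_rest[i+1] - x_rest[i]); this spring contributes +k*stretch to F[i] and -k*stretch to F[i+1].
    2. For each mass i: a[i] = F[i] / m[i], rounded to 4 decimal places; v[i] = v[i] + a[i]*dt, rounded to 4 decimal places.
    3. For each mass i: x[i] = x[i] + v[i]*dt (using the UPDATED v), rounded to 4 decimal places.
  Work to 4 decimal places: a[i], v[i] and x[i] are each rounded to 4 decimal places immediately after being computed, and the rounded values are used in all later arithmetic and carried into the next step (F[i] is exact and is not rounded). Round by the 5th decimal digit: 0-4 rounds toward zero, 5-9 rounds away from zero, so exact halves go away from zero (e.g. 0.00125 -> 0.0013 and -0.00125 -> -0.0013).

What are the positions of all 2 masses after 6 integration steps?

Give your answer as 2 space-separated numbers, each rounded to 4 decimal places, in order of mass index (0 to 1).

Answer: 5.0821 11.4180

Derivation:
Step 0: x=[4.0000 11.0000] v=[1.0000 0.0000]
Step 1: x=[4.5000 10.7500] v=[2.0000 -1.0000]
Step 2: x=[5.0625 10.4375] v=[2.2500 -1.2500]
Step 3: x=[5.4688 10.2813] v=[1.6250 -0.6250]
Step 4: x=[5.5782 10.4219] v=[0.4375 0.5625]
Step 5: x=[5.3985 10.8516] v=[-0.7188 1.7188]
Step 6: x=[5.0821 11.4180] v=[-1.2657 2.2657]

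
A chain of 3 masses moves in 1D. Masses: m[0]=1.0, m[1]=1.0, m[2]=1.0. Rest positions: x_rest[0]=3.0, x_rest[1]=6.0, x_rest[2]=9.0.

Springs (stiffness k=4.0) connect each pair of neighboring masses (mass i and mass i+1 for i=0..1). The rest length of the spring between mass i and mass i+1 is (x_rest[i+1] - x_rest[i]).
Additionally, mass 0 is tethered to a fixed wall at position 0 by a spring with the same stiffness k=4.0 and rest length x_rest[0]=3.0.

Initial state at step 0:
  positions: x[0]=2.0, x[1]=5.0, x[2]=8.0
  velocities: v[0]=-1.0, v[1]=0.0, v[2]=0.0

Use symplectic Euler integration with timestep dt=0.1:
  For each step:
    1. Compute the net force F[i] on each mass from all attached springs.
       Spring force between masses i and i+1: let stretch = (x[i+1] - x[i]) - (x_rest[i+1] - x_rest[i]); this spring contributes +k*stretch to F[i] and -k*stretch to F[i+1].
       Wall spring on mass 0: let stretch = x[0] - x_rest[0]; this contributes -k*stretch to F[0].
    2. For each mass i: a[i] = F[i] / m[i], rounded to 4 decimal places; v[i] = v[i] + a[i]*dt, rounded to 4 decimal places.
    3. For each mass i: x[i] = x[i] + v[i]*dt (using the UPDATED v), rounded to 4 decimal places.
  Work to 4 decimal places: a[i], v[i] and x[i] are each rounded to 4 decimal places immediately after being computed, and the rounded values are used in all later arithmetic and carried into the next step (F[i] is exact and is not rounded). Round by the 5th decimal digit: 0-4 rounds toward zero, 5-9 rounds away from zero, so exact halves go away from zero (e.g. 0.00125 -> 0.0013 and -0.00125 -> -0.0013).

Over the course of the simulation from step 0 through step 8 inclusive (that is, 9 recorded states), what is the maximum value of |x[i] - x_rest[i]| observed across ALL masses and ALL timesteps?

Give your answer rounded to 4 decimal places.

Step 0: x=[2.0000 5.0000 8.0000] v=[-1.0000 0.0000 0.0000]
Step 1: x=[1.9400 5.0000 8.0000] v=[-0.6000 0.0000 0.0000]
Step 2: x=[1.9248 4.9976 8.0000] v=[-0.1520 -0.0240 0.0000]
Step 3: x=[1.9555 4.9924 7.9999] v=[0.3072 -0.0522 -0.0010]
Step 4: x=[2.0295 4.9860 7.9995] v=[0.7398 -0.0640 -0.0040]
Step 5: x=[2.1406 4.9819 7.9986] v=[1.1106 -0.0412 -0.0094]
Step 6: x=[2.2797 4.9848 7.9970] v=[1.3909 0.0290 -0.0161]
Step 7: x=[2.4358 5.0000 7.9949] v=[1.5611 0.1518 -0.0210]
Step 8: x=[2.5971 5.0324 7.9930] v=[1.6125 0.3241 -0.0190]
Max displacement = 1.0752

Answer: 1.0752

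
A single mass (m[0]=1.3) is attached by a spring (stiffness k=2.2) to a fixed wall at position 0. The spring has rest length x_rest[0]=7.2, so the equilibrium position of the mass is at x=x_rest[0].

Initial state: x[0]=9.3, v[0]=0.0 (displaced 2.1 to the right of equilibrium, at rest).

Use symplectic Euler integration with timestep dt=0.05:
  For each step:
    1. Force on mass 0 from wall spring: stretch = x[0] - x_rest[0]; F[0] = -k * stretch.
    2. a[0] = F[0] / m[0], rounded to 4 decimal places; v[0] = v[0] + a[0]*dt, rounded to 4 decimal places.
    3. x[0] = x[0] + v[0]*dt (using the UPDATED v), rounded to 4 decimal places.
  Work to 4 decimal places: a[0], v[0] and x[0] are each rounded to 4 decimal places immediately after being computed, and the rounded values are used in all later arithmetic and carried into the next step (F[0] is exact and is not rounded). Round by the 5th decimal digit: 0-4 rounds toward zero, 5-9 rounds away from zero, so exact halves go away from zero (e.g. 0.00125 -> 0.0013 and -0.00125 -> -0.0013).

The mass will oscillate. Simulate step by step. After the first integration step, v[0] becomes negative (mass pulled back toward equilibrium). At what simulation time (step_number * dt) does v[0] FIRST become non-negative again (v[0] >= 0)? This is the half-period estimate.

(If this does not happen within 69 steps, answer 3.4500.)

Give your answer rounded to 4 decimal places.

Answer: 2.4500

Derivation:
Step 0: x=[9.3000] v=[0.0000]
Step 1: x=[9.2911] v=[-0.1777]
Step 2: x=[9.2734] v=[-0.3546]
Step 3: x=[9.2469] v=[-0.5300]
Step 4: x=[9.2117] v=[-0.7032]
Step 5: x=[9.1680] v=[-0.8734]
Step 6: x=[9.1160] v=[-1.0399]
Step 7: x=[9.0559] v=[-1.2020]
Step 8: x=[8.9880] v=[-1.3590]
Step 9: x=[8.9125] v=[-1.5103]
Step 10: x=[8.8297] v=[-1.6552]
Step 11: x=[8.7400] v=[-1.7931]
Step 12: x=[8.6438] v=[-1.9234]
Step 13: x=[8.5415] v=[-2.0456]
Step 14: x=[8.4335] v=[-2.1591]
Step 15: x=[8.3203] v=[-2.2635]
Step 16: x=[8.2024] v=[-2.3583]
Step 17: x=[8.0802] v=[-2.4431]
Step 18: x=[7.9543] v=[-2.5176]
Step 19: x=[7.8252] v=[-2.5814]
Step 20: x=[7.6935] v=[-2.6343]
Step 21: x=[7.5597] v=[-2.6761]
Step 22: x=[7.4244] v=[-2.7065]
Step 23: x=[7.2881] v=[-2.7255]
Step 24: x=[7.1515] v=[-2.7330]
Step 25: x=[7.0151] v=[-2.7289]
Step 26: x=[6.8794] v=[-2.7133]
Step 27: x=[6.7451] v=[-2.6862]
Step 28: x=[6.6127] v=[-2.6477]
Step 29: x=[6.4828] v=[-2.5980]
Step 30: x=[6.3559] v=[-2.5373]
Step 31: x=[6.2326] v=[-2.4659]
Step 32: x=[6.1134] v=[-2.3840]
Step 33: x=[5.9988] v=[-2.2921]
Step 34: x=[5.8893] v=[-2.1905]
Step 35: x=[5.7853] v=[-2.0796]
Step 36: x=[5.6873] v=[-1.9599]
Step 37: x=[5.5957] v=[-1.8319]
Step 38: x=[5.5109] v=[-1.6962]
Step 39: x=[5.4332] v=[-1.5533]
Step 40: x=[5.3630] v=[-1.4038]
Step 41: x=[5.3006] v=[-1.2484]
Step 42: x=[5.2462] v=[-1.0877]
Step 43: x=[5.2001] v=[-0.9224]
Step 44: x=[5.1624] v=[-0.7532]
Step 45: x=[5.1334] v=[-0.5808]
Step 46: x=[5.1131] v=[-0.4059]
Step 47: x=[5.1016] v=[-0.2293]
Step 48: x=[5.0990] v=[-0.0517]
Step 49: x=[5.1053] v=[0.1261]
First v>=0 after going negative at step 49, time=2.4500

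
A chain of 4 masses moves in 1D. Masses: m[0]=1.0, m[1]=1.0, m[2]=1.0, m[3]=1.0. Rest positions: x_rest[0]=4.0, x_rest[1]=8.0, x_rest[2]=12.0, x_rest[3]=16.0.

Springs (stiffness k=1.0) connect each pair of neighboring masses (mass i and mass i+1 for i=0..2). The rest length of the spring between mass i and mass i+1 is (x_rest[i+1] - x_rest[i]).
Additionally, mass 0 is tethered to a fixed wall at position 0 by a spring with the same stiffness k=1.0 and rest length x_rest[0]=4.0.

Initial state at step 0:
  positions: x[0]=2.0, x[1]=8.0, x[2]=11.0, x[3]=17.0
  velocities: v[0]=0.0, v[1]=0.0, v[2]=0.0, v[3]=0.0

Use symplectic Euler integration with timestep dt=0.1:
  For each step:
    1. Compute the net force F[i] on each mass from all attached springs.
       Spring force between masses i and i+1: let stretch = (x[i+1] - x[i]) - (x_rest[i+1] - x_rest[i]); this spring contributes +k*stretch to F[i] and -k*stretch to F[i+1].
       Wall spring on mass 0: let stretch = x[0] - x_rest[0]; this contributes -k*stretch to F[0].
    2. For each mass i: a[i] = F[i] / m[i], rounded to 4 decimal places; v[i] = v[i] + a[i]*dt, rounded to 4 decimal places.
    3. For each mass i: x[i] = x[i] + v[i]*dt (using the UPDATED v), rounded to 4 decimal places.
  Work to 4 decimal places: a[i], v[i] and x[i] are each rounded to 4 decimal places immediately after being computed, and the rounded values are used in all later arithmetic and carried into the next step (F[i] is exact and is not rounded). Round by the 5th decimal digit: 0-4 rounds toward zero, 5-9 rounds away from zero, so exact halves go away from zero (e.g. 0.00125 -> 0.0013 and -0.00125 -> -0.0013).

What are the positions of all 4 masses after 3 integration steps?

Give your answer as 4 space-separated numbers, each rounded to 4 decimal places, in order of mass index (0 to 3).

Answer: 2.2345 7.8265 11.1745 16.8825

Derivation:
Step 0: x=[2.0000 8.0000 11.0000 17.0000] v=[0.0000 0.0000 0.0000 0.0000]
Step 1: x=[2.0400 7.9700 11.0300 16.9800] v=[0.4000 -0.3000 0.3000 -0.2000]
Step 2: x=[2.1189 7.9113 11.0889 16.9405] v=[0.7890 -0.5870 0.5890 -0.3950]
Step 3: x=[2.2345 7.8265 11.1745 16.8825] v=[1.1564 -0.8485 0.8564 -0.5802]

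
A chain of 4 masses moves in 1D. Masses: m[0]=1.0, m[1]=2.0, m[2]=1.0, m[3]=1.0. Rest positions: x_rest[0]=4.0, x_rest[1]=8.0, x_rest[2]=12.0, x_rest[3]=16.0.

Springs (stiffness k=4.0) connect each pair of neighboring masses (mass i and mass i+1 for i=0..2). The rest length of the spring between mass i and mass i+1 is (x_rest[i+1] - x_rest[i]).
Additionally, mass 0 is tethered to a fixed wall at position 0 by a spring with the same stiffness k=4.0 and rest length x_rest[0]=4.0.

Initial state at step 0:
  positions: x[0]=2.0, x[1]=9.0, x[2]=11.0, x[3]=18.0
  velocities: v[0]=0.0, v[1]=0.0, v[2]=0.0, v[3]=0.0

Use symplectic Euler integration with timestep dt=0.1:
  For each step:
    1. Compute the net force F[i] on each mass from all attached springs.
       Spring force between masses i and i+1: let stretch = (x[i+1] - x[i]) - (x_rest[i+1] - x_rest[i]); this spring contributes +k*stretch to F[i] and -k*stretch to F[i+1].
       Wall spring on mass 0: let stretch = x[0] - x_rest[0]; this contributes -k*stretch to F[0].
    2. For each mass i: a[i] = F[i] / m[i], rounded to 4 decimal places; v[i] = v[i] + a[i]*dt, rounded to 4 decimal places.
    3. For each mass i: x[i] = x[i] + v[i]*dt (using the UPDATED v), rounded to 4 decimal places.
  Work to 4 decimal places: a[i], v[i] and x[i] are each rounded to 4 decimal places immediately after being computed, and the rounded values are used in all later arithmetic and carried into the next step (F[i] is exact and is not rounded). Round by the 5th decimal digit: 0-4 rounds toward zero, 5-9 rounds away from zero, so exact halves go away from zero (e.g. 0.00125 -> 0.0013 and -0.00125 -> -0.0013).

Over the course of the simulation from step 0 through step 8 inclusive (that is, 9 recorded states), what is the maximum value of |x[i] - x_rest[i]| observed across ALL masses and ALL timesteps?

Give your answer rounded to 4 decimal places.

Answer: 2.2036

Derivation:
Step 0: x=[2.0000 9.0000 11.0000 18.0000] v=[0.0000 0.0000 0.0000 0.0000]
Step 1: x=[2.2000 8.9000 11.2000 17.8800] v=[2.0000 -1.0000 2.0000 -1.2000]
Step 2: x=[2.5800 8.7120 11.5752 17.6528] v=[3.8000 -1.8800 3.7520 -2.2720]
Step 3: x=[3.1021 8.4586 12.0790 17.3425] v=[5.2208 -2.5338 5.0378 -3.1030]
Step 4: x=[3.7144 8.1705 12.6485 16.9817] v=[6.1226 -2.8810 5.6950 -3.6084]
Step 5: x=[4.3563 7.8828 13.2122 16.6075] v=[6.4193 -2.8766 5.6371 -3.7417]
Step 6: x=[4.9650 7.6312 13.6986 16.2575] v=[6.0874 -2.5160 4.8635 -3.4998]
Step 7: x=[5.4818 7.4476 14.0446 15.9652] v=[5.1679 -1.8358 3.4601 -2.9234]
Step 8: x=[5.8580 7.3566 14.2036 15.7560] v=[3.7615 -0.9096 1.5895 -2.0916]
Max displacement = 2.2036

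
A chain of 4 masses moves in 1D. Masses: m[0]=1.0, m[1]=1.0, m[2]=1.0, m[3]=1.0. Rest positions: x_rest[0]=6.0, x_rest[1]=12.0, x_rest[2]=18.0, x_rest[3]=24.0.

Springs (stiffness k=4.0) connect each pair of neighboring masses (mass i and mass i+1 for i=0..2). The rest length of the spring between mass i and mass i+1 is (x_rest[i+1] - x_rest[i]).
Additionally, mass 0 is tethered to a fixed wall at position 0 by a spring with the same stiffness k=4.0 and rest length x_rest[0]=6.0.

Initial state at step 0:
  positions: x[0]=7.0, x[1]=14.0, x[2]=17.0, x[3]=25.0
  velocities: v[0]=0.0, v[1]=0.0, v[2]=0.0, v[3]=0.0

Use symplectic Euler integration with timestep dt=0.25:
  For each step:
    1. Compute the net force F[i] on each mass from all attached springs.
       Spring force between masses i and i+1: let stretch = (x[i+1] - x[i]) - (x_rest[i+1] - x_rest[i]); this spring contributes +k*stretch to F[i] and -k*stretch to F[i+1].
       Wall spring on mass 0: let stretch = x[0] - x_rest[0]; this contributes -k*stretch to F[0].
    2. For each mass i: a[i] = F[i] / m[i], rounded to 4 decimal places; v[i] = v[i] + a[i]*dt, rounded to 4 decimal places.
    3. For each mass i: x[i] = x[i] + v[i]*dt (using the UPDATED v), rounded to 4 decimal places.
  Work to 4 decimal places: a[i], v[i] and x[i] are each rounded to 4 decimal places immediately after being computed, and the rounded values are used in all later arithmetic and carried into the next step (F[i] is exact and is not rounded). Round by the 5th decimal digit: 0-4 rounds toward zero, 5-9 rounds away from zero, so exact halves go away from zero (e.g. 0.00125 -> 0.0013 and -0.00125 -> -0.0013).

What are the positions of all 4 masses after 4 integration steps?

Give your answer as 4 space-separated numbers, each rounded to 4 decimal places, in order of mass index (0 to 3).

Answer: 5.2031 11.8008 19.5117 24.3398

Derivation:
Step 0: x=[7.0000 14.0000 17.0000 25.0000] v=[0.0000 0.0000 0.0000 0.0000]
Step 1: x=[7.0000 13.0000 18.2500 24.5000] v=[0.0000 -4.0000 5.0000 -2.0000]
Step 2: x=[6.7500 11.8125 19.7500 23.9375] v=[-1.0000 -4.7500 6.0000 -2.2500]
Step 3: x=[6.0781 11.3438 20.3125 23.8281] v=[-2.6875 -1.8750 2.2500 -0.4375]
Step 4: x=[5.2031 11.8008 19.5117 24.3398] v=[-3.4999 1.8280 -3.2031 2.0469]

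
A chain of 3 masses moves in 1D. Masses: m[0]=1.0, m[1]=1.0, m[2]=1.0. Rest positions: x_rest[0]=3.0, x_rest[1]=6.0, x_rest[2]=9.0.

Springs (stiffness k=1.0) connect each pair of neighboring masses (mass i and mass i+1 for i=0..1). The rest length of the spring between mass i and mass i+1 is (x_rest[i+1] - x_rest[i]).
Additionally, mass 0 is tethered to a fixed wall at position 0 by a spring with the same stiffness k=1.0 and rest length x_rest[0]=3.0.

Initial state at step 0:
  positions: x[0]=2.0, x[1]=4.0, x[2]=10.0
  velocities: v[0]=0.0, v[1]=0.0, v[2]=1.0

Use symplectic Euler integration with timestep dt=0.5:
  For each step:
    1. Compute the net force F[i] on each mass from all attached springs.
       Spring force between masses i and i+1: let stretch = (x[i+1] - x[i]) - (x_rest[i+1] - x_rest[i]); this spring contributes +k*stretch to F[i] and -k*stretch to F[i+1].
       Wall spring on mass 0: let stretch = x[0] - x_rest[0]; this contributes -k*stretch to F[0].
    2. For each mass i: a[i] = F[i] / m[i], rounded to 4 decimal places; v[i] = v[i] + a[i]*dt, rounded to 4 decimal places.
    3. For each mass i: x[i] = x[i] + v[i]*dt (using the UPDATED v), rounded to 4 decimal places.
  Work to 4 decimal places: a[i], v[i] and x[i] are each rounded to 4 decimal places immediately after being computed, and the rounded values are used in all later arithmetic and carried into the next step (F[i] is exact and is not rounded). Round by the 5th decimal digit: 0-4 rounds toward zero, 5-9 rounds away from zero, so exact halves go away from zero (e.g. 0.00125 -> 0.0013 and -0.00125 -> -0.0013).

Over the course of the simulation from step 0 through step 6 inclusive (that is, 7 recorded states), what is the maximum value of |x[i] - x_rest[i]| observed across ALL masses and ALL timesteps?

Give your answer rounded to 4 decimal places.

Step 0: x=[2.0000 4.0000 10.0000] v=[0.0000 0.0000 1.0000]
Step 1: x=[2.0000 5.0000 9.7500] v=[0.0000 2.0000 -0.5000]
Step 2: x=[2.2500 6.4375 9.0625] v=[0.5000 2.8750 -1.3750]
Step 3: x=[2.9844 7.4844 8.4688] v=[1.4688 2.0938 -1.1875]
Step 4: x=[4.0977 7.6524 8.3790] v=[2.2266 0.3360 -0.1797]
Step 5: x=[5.0753 7.1134 8.8575] v=[1.9551 -1.0781 0.9570]
Step 6: x=[5.2936 6.5009 9.6500] v=[0.4365 -1.2251 1.5850]
Max displacement = 2.2936

Answer: 2.2936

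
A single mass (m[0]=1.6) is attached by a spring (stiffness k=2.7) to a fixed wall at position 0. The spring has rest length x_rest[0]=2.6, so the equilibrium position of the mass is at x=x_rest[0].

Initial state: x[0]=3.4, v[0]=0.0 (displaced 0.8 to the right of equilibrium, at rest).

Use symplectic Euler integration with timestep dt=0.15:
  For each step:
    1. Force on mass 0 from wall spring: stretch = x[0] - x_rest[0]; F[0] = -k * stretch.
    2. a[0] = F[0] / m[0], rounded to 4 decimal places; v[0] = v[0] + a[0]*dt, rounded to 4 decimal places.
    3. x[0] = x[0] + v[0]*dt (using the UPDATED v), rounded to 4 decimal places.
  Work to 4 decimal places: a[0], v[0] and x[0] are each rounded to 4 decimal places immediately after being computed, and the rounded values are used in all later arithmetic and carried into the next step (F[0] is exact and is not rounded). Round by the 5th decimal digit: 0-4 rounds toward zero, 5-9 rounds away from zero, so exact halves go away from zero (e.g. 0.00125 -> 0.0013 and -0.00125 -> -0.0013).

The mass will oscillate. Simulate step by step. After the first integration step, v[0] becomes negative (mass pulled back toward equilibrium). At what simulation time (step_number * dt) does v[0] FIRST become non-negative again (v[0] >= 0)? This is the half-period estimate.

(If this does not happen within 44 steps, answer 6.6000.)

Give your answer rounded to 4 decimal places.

Step 0: x=[3.4000] v=[0.0000]
Step 1: x=[3.3696] v=[-0.2025]
Step 2: x=[3.3100] v=[-0.3973]
Step 3: x=[3.2235] v=[-0.5770]
Step 4: x=[3.1133] v=[-0.7348]
Step 5: x=[2.9836] v=[-0.8647]
Step 6: x=[2.8393] v=[-0.9618]
Step 7: x=[2.6859] v=[-1.0224]
Step 8: x=[2.5293] v=[-1.0442]
Step 9: x=[2.3754] v=[-1.0263]
Step 10: x=[2.2300] v=[-0.9695]
Step 11: x=[2.0986] v=[-0.8758]
Step 12: x=[1.9863] v=[-0.7489]
Step 13: x=[1.8973] v=[-0.5936]
Step 14: x=[1.8349] v=[-0.4157]
Step 15: x=[1.8016] v=[-0.2220]
Step 16: x=[1.7986] v=[-0.0199]
Step 17: x=[1.8261] v=[0.1830]
First v>=0 after going negative at step 17, time=2.5500

Answer: 2.5500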